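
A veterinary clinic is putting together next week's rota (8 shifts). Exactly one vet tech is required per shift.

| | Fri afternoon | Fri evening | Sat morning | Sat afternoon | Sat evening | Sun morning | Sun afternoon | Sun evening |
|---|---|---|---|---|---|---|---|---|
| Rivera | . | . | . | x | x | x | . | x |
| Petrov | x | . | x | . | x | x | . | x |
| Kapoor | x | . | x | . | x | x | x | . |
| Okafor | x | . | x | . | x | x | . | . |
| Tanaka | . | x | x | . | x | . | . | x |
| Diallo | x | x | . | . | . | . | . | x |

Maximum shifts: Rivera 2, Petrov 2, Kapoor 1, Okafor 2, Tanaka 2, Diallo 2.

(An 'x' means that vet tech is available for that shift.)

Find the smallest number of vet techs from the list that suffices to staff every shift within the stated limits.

5

8 slots to fill and no one can take more than 2, so at least ⌈8/2⌉ = 4 vet techs are needed.
No set of 4 vet techs can cover every shift (each such set leaves at least one shift with no one available or exceeds a cap).
Rivera, Petrov, Kapoor, Okafor, and Tanaka alone can cover everything: Fri afternoon→Petrov, Fri evening→Tanaka, Sat morning→Petrov, Sat afternoon→Rivera, Sat evening→Okafor, Sun morning→Okafor, Sun afternoon→Kapoor, Sun evening→Rivera.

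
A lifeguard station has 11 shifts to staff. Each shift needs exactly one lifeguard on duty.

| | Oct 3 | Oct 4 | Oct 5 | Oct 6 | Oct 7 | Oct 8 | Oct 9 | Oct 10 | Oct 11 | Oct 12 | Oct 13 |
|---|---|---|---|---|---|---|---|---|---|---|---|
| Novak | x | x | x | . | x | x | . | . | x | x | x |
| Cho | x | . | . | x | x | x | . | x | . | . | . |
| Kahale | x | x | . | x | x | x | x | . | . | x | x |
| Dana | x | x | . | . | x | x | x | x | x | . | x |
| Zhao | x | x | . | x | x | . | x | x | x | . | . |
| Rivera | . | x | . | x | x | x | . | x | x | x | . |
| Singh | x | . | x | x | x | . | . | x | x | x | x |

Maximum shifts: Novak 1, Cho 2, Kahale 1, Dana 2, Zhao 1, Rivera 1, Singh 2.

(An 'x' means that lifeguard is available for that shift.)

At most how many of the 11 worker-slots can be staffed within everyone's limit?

Total capacity across all lifeguards is 1+2+1+2+1+1+2 = 10, and 11 slots are needed, so at most 10 can be filled.
An assignment achieving 10: Oct 3→Singh, Oct 4→Dana, Oct 5→Novak, Oct 6→Cho, Oct 8→Cho, Oct 9→Kahale, Oct 10→Zhao, Oct 11→Singh, Oct 12→Rivera, Oct 13→Dana.
Loads: Novak 1/1, Cho 2/2, Kahale 1/1, Dana 2/2, Zhao 1/1, Rivera 1/1, Singh 2/2.

10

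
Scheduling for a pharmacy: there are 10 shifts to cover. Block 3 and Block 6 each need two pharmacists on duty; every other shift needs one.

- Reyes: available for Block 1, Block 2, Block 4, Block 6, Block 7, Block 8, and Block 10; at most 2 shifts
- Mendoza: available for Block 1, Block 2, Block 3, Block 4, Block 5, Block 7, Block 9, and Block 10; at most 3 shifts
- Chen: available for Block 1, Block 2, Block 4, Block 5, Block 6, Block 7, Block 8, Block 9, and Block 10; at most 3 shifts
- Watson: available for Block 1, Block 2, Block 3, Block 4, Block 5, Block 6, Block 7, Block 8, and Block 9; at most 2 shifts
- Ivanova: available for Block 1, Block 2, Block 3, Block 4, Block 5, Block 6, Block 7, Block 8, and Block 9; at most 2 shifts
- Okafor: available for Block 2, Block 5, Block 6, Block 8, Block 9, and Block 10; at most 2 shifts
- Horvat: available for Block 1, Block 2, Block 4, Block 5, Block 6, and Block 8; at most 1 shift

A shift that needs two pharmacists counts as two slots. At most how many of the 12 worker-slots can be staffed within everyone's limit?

Total capacity across all pharmacists is 2+3+3+2+2+2+1 = 15, and 12 slots are needed, so at most 12 can be filled.
An assignment achieving 12: Block 1→Mendoza, Block 2→Ivanova, Block 3→Mendoza+Watson, Block 4→Chen, Block 5→Chen, Block 6→Chen+Watson, Block 7→Reyes, Block 8→Ivanova, Block 9→Mendoza, Block 10→Reyes.
Loads: Reyes 2/2, Mendoza 3/3, Chen 3/3, Watson 2/2, Ivanova 2/2, Okafor 0/2, Horvat 0/1.

12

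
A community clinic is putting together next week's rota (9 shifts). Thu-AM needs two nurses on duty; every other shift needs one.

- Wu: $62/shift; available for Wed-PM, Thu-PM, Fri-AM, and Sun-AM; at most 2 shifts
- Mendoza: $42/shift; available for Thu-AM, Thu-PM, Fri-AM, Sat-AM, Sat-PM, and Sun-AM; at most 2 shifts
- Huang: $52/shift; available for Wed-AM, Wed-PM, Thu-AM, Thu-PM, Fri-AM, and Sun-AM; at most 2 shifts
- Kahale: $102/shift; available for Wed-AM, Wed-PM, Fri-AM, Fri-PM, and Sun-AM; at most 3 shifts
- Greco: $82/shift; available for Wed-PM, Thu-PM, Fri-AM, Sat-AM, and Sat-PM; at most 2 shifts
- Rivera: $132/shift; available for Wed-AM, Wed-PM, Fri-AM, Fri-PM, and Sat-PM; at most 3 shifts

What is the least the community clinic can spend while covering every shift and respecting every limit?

$680

Thu-AM can only be covered by Mendoza and Huang, so that assignment is forced.
Picking the cheapest available nurse for each shift independently would cost $510, but that ignores the shift limits.
An optimal schedule: Wed-AM→Huang, Wed-PM→Greco, Thu-AM→Mendoza+Huang, Thu-PM→Wu, Fri-AM→Kahale, Fri-PM→Kahale, Sat-AM→Mendoza, Sat-PM→Greco, Sun-AM→Wu.
Total: 52 + 82 + 42 + 52 + 62 + 102 + 102 + 42 + 82 + 62 = $680.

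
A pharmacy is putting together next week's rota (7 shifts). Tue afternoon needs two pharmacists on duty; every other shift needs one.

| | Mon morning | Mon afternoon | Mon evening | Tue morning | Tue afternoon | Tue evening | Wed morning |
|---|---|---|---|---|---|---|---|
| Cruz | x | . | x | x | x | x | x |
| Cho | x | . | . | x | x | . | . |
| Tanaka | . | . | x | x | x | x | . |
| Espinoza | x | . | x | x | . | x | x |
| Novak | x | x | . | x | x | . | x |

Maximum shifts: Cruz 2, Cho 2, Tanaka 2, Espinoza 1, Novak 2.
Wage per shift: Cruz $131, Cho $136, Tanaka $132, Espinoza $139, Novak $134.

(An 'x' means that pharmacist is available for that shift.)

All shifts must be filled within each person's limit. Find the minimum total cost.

$1066

Mon afternoon can only be covered by Novak, so that assignment is forced.
Picking the cheapest available pharmacist for each shift independently would cost $1052, but that ignores the shift limits.
An optimal schedule: Mon morning→Cho, Mon afternoon→Novak, Mon evening→Cruz, Tue morning→Tanaka, Tue afternoon→Tanaka+Cho, Tue evening→Cruz, Wed morning→Novak.
Total: 136 + 134 + 131 + 132 + 132 + 136 + 131 + 134 = $1066.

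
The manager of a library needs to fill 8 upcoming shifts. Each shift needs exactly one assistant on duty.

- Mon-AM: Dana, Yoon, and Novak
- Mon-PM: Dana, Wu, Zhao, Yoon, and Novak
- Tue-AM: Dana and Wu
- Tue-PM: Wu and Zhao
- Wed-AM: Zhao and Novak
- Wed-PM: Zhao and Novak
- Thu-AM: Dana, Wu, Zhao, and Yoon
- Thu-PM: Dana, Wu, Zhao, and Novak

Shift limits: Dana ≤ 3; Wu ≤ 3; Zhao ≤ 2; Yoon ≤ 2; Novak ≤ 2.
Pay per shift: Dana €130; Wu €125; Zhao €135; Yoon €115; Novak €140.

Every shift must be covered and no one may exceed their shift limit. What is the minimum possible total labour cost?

Picking the cheapest available assistant for each shift independently would cost €990, but that ignores the shift limits.
An optimal schedule: Mon-AM→Yoon, Mon-PM→Dana, Tue-AM→Wu, Tue-PM→Wu, Wed-AM→Zhao, Wed-PM→Zhao, Thu-AM→Yoon, Thu-PM→Wu.
Total: 115 + 130 + 125 + 125 + 135 + 135 + 115 + 125 = €1005.

€1005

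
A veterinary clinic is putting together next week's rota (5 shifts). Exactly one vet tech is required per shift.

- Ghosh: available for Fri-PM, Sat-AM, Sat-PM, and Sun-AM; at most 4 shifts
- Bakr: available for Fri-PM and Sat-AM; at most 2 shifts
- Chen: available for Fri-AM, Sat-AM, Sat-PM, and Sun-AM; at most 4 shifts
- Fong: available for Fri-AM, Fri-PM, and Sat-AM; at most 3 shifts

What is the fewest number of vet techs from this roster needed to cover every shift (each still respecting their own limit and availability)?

2

5 slots to fill and no one can take more than 4, so at least ⌈5/4⌉ = 2 vet techs are needed.
Ghosh and Chen alone can cover everything: Fri-AM→Chen, Fri-PM→Ghosh, Sat-AM→Ghosh, Sat-PM→Ghosh, Sun-AM→Ghosh.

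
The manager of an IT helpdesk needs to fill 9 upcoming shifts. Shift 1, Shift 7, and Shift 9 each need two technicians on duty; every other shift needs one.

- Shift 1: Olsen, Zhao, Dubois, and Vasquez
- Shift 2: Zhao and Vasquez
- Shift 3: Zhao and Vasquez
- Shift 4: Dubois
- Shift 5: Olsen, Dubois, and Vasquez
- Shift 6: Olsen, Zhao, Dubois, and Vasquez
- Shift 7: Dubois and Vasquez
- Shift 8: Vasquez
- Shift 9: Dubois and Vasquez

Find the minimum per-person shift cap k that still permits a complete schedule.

3

With 4 technicians and 12 worker-slots to fill, someone must work at least ⌈12/4⌉ = 3 shifts, so k ≥ 3.
k = 3 works: Shift 1→Olsen+Zhao, Shift 2→Zhao, Shift 3→Zhao, Shift 4→Dubois, Shift 5→Olsen, Shift 6→Olsen, Shift 7→Dubois+Vasquez, Shift 8→Vasquez, Shift 9→Dubois+Vasquez.
Loads: Olsen 3, Zhao 3, Dubois 3, Vasquez 3 — all ≤ 3.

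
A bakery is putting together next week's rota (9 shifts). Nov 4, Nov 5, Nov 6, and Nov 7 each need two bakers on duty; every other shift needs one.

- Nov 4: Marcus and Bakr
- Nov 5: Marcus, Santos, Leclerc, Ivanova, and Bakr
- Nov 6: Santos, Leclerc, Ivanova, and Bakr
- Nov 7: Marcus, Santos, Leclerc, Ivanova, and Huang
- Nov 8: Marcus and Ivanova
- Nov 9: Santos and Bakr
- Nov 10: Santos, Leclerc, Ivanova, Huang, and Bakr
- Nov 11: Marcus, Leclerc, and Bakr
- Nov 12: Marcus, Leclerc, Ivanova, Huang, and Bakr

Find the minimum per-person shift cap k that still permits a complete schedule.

3

With 6 bakers and 13 worker-slots to fill, someone must work at least ⌈13/6⌉ = 3 shifts, so k ≥ 3.
k = 3 works: Nov 4→Marcus+Bakr, Nov 5→Leclerc+Ivanova, Nov 6→Santos+Leclerc, Nov 7→Ivanova+Huang, Nov 8→Marcus, Nov 9→Santos, Nov 10→Santos, Nov 11→Marcus, Nov 12→Leclerc.
Loads: Marcus 3, Santos 3, Leclerc 3, Ivanova 2, Huang 1, Bakr 1 — all ≤ 3.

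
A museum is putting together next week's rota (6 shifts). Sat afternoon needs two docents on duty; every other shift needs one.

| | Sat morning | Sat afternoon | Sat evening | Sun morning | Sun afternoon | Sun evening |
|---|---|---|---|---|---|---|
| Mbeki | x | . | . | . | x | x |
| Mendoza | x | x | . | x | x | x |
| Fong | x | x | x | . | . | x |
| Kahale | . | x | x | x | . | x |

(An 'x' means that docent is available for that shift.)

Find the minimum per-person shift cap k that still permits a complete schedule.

With 4 docents and 7 worker-slots to fill, someone must work at least ⌈7/4⌉ = 2 shifts, so k ≥ 2.
k = 2 works: Sat morning→Mbeki, Sat afternoon→Mendoza+Fong, Sat evening→Fong, Sun morning→Mendoza, Sun afternoon→Mbeki, Sun evening→Kahale.
Loads: Mbeki 2, Mendoza 2, Fong 2, Kahale 1 — all ≤ 2.

2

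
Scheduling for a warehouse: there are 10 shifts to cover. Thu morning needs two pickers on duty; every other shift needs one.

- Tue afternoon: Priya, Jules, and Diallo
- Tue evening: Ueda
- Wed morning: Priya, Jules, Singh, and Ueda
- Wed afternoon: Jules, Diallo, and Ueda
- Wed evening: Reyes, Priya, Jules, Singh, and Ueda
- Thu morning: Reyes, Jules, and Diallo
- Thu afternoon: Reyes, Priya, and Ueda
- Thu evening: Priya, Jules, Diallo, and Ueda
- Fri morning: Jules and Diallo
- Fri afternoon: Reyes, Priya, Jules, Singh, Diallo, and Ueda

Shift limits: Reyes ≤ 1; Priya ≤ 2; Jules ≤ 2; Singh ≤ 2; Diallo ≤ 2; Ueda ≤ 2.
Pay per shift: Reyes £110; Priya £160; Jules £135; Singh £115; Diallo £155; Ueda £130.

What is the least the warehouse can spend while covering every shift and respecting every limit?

Tue evening can only be covered by Ueda, so that assignment is forced.
Picking the cheapest available picker for each shift independently would cost £1350, but that ignores the shift limits.
An optimal schedule: Tue afternoon→Priya, Tue evening→Ueda, Wed morning→Singh, Wed afternoon→Jules, Wed evening→Singh, Thu morning→Reyes+Diallo, Thu afternoon→Priya, Thu evening→Diallo, Fri morning→Jules, Fri afternoon→Ueda.
Total: 160 + 130 + 115 + 135 + 115 + 110 + 155 + 160 + 155 + 135 + 130 = £1500.

£1500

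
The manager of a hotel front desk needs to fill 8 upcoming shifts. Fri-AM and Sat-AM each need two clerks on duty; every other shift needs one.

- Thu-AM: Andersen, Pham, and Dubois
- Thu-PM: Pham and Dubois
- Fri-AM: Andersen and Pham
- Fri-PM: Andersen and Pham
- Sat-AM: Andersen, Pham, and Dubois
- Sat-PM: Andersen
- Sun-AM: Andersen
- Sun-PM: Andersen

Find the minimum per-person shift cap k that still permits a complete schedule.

With 3 clerks and 10 worker-slots to fill, someone must work at least ⌈10/3⌉ = 4 shifts, so k ≥ 4.
k = 4 works: Thu-AM→Dubois, Thu-PM→Pham, Fri-AM→Andersen+Pham, Fri-PM→Pham, Sat-AM→Pham+Dubois, Sat-PM→Andersen, Sun-AM→Andersen, Sun-PM→Andersen.
Loads: Andersen 4, Pham 4, Dubois 2 — all ≤ 4.

4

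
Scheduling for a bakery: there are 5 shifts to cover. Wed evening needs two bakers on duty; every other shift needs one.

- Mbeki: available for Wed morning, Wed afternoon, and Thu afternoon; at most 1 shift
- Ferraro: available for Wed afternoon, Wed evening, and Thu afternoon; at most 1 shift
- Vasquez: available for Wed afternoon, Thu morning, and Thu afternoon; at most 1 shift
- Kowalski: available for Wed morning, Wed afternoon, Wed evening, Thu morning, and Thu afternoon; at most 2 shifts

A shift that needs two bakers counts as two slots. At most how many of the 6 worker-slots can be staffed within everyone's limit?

Total capacity across all bakers is 1+1+1+2 = 5, and 6 slots are needed, so at most 5 can be filled.
An assignment achieving 5: Wed morning→Mbeki, Wed afternoon→Kowalski, Wed evening→Ferraro+Kowalski, Thu morning→Vasquez.
Loads: Mbeki 1/1, Ferraro 1/1, Vasquez 1/1, Kowalski 2/2.

5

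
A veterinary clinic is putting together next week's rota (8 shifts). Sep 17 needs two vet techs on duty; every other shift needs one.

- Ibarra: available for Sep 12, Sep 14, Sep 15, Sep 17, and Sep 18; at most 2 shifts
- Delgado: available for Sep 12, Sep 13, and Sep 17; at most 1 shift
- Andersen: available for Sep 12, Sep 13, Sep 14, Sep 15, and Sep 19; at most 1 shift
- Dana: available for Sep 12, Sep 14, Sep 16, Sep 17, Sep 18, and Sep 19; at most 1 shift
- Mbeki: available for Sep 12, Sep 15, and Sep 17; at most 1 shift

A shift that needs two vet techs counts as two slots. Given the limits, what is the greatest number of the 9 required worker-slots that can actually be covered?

Total capacity across all vet techs is 2+1+1+1+1 = 6, and 9 slots are needed, so at most 6 can be filled.
An assignment achieving 6: Sep 13→Delgado, Sep 14→Ibarra, Sep 15→Mbeki, Sep 16→Dana, Sep 18→Ibarra, Sep 19→Andersen.
Loads: Ibarra 2/2, Delgado 1/1, Andersen 1/1, Dana 1/1, Mbeki 1/1.

6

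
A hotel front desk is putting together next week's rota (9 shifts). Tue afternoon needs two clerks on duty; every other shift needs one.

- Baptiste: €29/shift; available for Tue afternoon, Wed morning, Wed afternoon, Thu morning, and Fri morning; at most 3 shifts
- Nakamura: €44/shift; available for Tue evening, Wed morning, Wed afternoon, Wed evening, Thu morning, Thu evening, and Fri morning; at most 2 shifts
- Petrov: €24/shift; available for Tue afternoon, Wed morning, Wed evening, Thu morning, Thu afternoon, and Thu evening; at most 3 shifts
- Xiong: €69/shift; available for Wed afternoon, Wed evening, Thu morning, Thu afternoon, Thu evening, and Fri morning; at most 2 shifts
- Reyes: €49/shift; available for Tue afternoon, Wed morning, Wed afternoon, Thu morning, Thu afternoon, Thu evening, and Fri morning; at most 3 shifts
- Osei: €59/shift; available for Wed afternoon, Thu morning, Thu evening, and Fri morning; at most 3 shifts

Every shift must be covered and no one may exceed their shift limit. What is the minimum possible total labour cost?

€345

Tue evening can only be covered by Nakamura, so that assignment is forced.
Picking the cheapest available clerk for each shift independently would cost €275, but that ignores the shift limits.
An optimal schedule: Tue afternoon→Petrov+Baptiste, Tue evening→Nakamura, Wed morning→Baptiste, Wed afternoon→Baptiste, Wed evening→Petrov, Thu morning→Reyes, Thu afternoon→Petrov, Thu evening→Nakamura, Fri morning→Reyes.
Total: 24 + 29 + 44 + 29 + 29 + 24 + 49 + 24 + 44 + 49 = €345.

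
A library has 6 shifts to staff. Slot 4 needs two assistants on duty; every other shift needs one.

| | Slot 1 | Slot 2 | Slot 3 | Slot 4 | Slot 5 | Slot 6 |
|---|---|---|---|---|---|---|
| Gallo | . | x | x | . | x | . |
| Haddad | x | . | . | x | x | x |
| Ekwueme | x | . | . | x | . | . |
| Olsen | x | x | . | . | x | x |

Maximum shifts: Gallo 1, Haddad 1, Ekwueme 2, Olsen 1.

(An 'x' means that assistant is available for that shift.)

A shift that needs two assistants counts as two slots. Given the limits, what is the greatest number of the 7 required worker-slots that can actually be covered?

5

Total capacity across all assistants is 1+1+2+1 = 5, and 7 slots are needed, so at most 5 can be filled.
An assignment achieving 5: Slot 1→Ekwueme, Slot 2→Olsen, Slot 3→Gallo, Slot 4→Haddad+Ekwueme.
Loads: Gallo 1/1, Haddad 1/1, Ekwueme 2/2, Olsen 1/1.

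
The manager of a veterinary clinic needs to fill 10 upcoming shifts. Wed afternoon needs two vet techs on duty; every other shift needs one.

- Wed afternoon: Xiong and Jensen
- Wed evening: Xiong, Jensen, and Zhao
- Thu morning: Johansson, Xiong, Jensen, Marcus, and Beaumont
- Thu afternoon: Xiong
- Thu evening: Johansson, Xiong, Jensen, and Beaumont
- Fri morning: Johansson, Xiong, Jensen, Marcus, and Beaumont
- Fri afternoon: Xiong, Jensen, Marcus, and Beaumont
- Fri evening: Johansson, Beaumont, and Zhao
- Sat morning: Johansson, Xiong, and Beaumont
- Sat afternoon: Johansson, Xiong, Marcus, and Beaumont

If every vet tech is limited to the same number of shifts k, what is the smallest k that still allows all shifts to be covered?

With 6 vet techs and 11 worker-slots to fill, someone must work at least ⌈11/6⌉ = 2 shifts, so k ≥ 2.
k = 2 works: Wed afternoon→Xiong+Jensen, Wed evening→Jensen, Thu morning→Beaumont, Thu afternoon→Xiong, Thu evening→Johansson, Fri morning→Beaumont, Fri afternoon→Marcus, Fri evening→Zhao, Sat morning→Johansson, Sat afternoon→Marcus.
Loads: Johansson 2, Xiong 2, Jensen 2, Marcus 2, Beaumont 2, Zhao 1 — all ≤ 2.

2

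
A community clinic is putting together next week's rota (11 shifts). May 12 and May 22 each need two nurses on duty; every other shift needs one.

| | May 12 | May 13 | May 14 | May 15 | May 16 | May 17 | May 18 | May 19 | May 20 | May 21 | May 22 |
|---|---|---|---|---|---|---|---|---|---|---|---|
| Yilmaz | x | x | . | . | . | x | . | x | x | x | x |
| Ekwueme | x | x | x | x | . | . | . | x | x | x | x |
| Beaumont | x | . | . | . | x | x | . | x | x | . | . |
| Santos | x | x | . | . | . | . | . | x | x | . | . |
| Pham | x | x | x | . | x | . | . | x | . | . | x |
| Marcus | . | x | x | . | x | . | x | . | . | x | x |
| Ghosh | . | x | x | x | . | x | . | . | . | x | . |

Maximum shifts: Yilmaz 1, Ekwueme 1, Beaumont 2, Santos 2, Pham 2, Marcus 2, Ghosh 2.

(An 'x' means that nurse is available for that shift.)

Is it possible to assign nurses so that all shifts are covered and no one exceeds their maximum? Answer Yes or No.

No

Total capacity is 1+1+2+2+2+2+2 = 12 but 13 worker-slots are needed — infeasible.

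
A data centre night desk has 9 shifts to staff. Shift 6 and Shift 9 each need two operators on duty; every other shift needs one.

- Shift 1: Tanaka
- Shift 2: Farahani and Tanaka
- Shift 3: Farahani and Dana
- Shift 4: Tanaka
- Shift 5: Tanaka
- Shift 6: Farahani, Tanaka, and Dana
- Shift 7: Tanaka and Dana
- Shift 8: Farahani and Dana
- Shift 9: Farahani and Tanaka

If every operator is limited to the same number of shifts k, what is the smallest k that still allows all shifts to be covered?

With 3 operators and 11 worker-slots to fill, someone must work at least ⌈11/3⌉ = 4 shifts, so k ≥ 4.
k = 4 works: Shift 1→Tanaka, Shift 2→Farahani, Shift 3→Farahani, Shift 4→Tanaka, Shift 5→Tanaka, Shift 6→Farahani+Dana, Shift 7→Dana, Shift 8→Dana, Shift 9→Farahani+Tanaka.
Loads: Farahani 4, Tanaka 4, Dana 3 — all ≤ 4.

4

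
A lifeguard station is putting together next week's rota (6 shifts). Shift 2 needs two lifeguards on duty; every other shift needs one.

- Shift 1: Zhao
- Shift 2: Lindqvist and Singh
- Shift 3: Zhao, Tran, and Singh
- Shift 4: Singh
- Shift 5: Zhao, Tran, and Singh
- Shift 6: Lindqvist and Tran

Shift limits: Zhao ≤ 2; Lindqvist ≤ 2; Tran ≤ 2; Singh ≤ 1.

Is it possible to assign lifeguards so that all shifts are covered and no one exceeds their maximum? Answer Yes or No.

No

Total capacity is 7 and 7 slots are needed, so capacity alone doesn't rule it out.
Shifts {Shift 2, Shift 4} need 3 worker-slots in total, but the lifeguards available for any of those shifts (Lindqvist and Singh) can supply at most 2 among them. So no valid schedule exists.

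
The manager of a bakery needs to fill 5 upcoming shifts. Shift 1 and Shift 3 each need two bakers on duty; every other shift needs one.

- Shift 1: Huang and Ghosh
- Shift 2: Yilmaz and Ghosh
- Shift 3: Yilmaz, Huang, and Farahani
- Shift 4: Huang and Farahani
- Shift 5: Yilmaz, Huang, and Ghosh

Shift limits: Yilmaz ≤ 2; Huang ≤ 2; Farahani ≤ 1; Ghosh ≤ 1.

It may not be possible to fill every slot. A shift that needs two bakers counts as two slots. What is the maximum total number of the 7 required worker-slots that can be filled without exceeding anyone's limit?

6

Total capacity across all bakers is 2+2+1+1 = 6, and 7 slots are needed, so at most 6 can be filled.
An assignment achieving 6: Shift 1→Huang+Ghosh, Shift 2→Yilmaz, Shift 3→Yilmaz+Farahani, Shift 4→Huang.
Loads: Yilmaz 2/2, Huang 2/2, Farahani 1/1, Ghosh 1/1.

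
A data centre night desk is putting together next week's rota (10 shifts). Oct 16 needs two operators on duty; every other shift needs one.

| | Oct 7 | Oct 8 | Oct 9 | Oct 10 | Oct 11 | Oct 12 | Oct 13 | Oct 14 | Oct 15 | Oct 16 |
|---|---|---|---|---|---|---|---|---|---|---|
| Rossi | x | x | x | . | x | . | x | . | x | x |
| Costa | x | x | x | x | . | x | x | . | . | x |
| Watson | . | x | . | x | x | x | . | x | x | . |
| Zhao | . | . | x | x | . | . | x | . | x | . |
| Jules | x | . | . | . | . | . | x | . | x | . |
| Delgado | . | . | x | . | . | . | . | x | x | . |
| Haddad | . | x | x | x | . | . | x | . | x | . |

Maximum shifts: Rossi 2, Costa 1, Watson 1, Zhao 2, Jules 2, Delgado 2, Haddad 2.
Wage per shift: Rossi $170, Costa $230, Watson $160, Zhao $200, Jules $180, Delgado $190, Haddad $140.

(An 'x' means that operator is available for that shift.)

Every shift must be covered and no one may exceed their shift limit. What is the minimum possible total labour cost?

$1950

Oct 16 can only be covered by Rossi and Costa, so that assignment is forced.
Picking the cheapest available operator for each shift independently would cost $1750, but that ignores the shift limits.
An optimal schedule: Oct 7→Jules, Oct 8→Haddad, Oct 9→Delgado, Oct 10→Haddad, Oct 11→Rossi, Oct 12→Watson, Oct 13→Jules, Oct 14→Delgado, Oct 15→Zhao, Oct 16→Rossi+Costa.
Total: 180 + 140 + 190 + 140 + 170 + 160 + 180 + 190 + 200 + 170 + 230 = $1950.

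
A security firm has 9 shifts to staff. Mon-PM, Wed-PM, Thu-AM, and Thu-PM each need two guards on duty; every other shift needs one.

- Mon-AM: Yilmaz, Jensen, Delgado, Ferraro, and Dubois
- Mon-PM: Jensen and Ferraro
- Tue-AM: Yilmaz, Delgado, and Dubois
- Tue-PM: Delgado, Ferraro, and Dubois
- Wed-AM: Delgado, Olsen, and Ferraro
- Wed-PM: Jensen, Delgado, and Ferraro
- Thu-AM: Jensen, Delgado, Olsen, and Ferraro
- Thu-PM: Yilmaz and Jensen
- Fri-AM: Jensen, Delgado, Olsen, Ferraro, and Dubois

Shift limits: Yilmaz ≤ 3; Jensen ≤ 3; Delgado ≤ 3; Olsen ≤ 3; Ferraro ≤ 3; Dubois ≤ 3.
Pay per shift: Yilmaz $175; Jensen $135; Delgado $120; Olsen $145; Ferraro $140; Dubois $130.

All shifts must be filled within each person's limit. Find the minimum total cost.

Mon-PM can only be covered by Jensen and Ferraro, so that assignment is forced.
Thu-PM can only be covered by Yilmaz and Jensen, so that assignment is forced.
Picking the cheapest available guard for each shift independently would cost $1695, but that ignores the shift limits.
An optimal schedule: Mon-AM→Dubois, Mon-PM→Jensen+Ferraro, Tue-AM→Delgado, Tue-PM→Dubois, Wed-AM→Delgado, Wed-PM→Delgado+Ferraro, Thu-AM→Jensen+Ferraro, Thu-PM→Jensen+Yilmaz, Fri-AM→Dubois.
Total: 130 + 135 + 140 + 120 + 130 + 120 + 120 + 140 + 135 + 140 + 135 + 175 + 130 = $1750.

$1750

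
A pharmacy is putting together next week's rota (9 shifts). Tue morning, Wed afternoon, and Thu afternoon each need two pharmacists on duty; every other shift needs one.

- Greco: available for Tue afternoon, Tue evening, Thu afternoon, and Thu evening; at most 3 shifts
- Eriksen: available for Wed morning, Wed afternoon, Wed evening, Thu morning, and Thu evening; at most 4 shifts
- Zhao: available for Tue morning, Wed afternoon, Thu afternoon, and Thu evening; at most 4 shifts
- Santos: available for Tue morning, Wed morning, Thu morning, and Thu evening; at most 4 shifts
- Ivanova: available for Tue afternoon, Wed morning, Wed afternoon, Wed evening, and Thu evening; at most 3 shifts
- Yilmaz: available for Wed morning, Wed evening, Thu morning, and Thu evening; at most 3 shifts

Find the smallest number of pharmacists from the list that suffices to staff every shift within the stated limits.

4

12 slots to fill and no one can take more than 4, so at least ⌈12/4⌉ = 3 pharmacists are needed.
Shifts {Tue morning, Tue evening, Wed afternoon} need 5 slots, but among the pharmacists available for them (Greco, Eriksen, Zhao, Santos, and Ivanova) any 3 together supply at most 4. So 3 pharmacists are not enough.
Greco, Eriksen, Zhao, and Santos alone can cover everything: Tue morning→Zhao+Santos, Tue afternoon→Greco, Tue evening→Greco, Wed morning→Eriksen, Wed afternoon→Eriksen+Zhao, Wed evening→Eriksen, Thu morning→Eriksen, Thu afternoon→Greco+Zhao, Thu evening→Zhao.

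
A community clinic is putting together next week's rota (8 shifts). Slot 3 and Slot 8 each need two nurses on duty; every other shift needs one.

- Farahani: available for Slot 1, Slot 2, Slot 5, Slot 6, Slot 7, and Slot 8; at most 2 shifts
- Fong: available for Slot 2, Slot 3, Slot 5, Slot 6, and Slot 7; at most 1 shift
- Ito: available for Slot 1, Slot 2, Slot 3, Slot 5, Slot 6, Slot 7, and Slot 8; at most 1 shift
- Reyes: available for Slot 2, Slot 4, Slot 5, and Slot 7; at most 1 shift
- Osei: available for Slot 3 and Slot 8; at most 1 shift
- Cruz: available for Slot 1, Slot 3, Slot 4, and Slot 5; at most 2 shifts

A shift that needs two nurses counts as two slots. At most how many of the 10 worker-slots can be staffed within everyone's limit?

Total capacity across all nurses is 2+1+1+1+1+2 = 8, and 10 slots are needed, so at most 8 can be filled.
An assignment achieving 8: Slot 1→Farahani, Slot 2→Fong, Slot 3→Cruz, Slot 4→Reyes, Slot 5→Cruz, Slot 6→Farahani, Slot 8→Ito+Osei.
Loads: Farahani 2/2, Fong 1/1, Ito 1/1, Reyes 1/1, Osei 1/1, Cruz 2/2.

8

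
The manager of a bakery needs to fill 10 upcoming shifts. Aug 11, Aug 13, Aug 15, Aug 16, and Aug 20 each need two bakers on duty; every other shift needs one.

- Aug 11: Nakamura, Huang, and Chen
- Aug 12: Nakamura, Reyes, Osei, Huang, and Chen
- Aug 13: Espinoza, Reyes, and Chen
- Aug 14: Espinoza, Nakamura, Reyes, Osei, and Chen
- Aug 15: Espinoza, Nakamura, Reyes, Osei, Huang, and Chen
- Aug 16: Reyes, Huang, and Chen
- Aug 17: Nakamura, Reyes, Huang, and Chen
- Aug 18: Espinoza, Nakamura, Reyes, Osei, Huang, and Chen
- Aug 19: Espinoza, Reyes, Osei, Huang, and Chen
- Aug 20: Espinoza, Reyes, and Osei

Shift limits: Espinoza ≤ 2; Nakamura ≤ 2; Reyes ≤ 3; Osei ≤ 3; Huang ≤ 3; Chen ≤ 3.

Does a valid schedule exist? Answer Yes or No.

One valid schedule: Aug 11→Nakamura+Huang, Aug 12→Osei, Aug 13→Espinoza+Reyes, Aug 14→Osei, Aug 15→Huang+Chen, Aug 16→Reyes+Huang, Aug 17→Nakamura, Aug 18→Chen, Aug 19→Osei, Aug 20→Espinoza+Reyes.
Loads: Espinoza 2/2, Nakamura 2/2, Reyes 3/3, Osei 3/3, Huang 3/3, Chen 2/3 — all within limits.

Yes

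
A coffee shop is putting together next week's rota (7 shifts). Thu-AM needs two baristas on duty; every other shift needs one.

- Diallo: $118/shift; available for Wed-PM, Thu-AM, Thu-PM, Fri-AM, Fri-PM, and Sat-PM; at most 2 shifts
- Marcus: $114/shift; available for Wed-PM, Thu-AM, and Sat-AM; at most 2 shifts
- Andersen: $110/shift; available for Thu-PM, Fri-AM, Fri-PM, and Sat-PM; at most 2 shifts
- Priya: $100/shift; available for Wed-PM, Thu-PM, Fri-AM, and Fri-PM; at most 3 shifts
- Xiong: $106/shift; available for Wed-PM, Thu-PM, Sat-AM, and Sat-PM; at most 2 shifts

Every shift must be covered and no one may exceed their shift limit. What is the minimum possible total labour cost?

$854

Thu-AM can only be covered by Diallo and Marcus, so that assignment is forced.
Picking the cheapest available barista for each shift independently would cost $844, but that ignores the shift limits.
An optimal schedule: Wed-PM→Priya, Thu-AM→Marcus+Diallo, Thu-PM→Andersen, Fri-AM→Priya, Fri-PM→Priya, Sat-AM→Xiong, Sat-PM→Xiong.
Total: 100 + 114 + 118 + 110 + 100 + 100 + 106 + 106 = $854.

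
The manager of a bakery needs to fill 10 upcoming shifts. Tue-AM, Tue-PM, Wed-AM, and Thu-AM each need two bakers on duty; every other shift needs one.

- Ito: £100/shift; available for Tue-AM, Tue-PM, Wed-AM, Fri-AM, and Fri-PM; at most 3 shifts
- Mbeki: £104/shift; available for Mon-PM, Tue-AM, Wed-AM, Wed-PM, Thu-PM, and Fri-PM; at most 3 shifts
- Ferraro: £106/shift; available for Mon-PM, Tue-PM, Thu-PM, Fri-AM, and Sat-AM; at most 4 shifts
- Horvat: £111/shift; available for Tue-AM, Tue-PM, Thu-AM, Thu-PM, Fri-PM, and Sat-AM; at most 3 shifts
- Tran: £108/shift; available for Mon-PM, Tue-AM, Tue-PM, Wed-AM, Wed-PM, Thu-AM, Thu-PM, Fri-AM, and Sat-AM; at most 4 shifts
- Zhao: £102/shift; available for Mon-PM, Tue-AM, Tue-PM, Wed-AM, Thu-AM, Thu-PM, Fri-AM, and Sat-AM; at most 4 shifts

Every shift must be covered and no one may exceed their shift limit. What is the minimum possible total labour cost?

£1446

Picking the cheapest available baker for each shift independently would cost £1426, but that ignores the shift limits.
An optimal schedule: Mon-PM→Zhao, Tue-AM→Zhao+Mbeki, Tue-PM→Zhao+Ferraro, Wed-AM→Ito+Mbeki, Wed-PM→Mbeki, Thu-AM→Zhao+Tran, Thu-PM→Ferraro, Fri-AM→Ito, Fri-PM→Ito, Sat-AM→Ferraro.
Total: 102 + 102 + 104 + 102 + 106 + 100 + 104 + 104 + 102 + 108 + 106 + 100 + 100 + 106 = £1446.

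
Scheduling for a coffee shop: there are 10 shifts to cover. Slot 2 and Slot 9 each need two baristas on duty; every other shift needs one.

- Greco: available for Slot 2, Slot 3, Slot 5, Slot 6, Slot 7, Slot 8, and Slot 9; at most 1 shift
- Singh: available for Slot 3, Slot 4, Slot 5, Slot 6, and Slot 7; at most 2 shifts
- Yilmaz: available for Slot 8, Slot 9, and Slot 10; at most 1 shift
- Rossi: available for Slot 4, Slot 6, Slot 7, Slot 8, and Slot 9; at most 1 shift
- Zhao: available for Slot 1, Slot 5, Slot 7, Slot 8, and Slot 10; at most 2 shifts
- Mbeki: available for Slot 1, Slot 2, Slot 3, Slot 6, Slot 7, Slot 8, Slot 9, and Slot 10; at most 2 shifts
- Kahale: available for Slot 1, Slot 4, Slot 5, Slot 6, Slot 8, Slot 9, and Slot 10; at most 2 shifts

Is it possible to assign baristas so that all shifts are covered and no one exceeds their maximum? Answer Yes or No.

Total capacity is 1+2+1+1+2+2+2 = 11 but 12 worker-slots are needed — infeasible.

No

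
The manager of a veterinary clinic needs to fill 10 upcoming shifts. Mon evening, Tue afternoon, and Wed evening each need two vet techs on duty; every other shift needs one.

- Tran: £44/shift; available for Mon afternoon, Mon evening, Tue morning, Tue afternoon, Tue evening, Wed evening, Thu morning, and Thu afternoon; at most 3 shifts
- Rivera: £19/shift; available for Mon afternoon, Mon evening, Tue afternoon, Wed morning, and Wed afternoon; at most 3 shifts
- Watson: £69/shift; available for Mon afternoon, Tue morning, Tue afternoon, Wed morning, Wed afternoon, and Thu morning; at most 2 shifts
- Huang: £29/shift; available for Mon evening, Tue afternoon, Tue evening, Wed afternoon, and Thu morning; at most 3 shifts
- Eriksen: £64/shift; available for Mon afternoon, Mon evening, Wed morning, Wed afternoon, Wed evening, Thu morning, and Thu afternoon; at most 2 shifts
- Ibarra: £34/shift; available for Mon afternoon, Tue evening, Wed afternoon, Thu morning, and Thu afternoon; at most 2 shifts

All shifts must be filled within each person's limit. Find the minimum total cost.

£472

Wed evening can only be covered by Tran and Eriksen, so that assignment is forced.
Picking the cheapest available vet tech for each shift independently would cost £397, but that ignores the shift limits.
An optimal schedule: Mon afternoon→Rivera, Mon evening→Huang+Eriksen, Tue morning→Tran, Tue afternoon→Huang+Tran, Tue evening→Huang, Wed morning→Rivera, Wed afternoon→Rivera, Wed evening→Tran+Eriksen, Thu morning→Ibarra, Thu afternoon→Ibarra.
Total: 19 + 29 + 64 + 44 + 29 + 44 + 29 + 19 + 19 + 44 + 64 + 34 + 34 = £472.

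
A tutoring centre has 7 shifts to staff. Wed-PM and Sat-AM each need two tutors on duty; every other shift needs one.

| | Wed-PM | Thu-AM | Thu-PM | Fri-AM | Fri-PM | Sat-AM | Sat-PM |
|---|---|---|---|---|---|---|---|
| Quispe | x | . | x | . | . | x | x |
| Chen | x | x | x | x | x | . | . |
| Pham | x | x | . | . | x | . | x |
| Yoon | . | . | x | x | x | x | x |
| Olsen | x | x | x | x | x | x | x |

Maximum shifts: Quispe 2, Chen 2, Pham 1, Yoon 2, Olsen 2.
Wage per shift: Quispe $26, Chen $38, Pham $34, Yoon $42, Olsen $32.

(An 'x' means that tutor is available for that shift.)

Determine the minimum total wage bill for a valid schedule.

$310

Picking the cheapest available tutor for each shift independently would cost $264, but that ignores the shift limits.
An optimal schedule: Wed-PM→Pham+Olsen, Thu-AM→Chen, Thu-PM→Quispe, Fri-AM→Chen, Fri-PM→Yoon, Sat-AM→Quispe+Yoon, Sat-PM→Olsen.
Total: 34 + 32 + 38 + 26 + 38 + 42 + 26 + 42 + 32 = $310.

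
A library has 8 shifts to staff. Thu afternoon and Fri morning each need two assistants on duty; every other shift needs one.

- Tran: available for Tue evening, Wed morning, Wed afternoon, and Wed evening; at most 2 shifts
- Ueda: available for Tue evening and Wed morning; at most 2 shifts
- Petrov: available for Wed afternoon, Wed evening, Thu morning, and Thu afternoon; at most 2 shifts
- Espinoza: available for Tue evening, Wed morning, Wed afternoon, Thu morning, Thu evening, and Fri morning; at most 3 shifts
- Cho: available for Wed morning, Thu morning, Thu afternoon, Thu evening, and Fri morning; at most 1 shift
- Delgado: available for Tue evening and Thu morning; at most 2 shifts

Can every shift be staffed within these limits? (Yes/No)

Total capacity is 12 and 10 slots are needed, so capacity alone doesn't rule it out.
Shifts {Thu afternoon, Fri morning} need 4 worker-slots in total, but the assistants available for any of those shifts (Petrov, Espinoza, and Cho) can supply at most 3 among them. So no valid schedule exists.

No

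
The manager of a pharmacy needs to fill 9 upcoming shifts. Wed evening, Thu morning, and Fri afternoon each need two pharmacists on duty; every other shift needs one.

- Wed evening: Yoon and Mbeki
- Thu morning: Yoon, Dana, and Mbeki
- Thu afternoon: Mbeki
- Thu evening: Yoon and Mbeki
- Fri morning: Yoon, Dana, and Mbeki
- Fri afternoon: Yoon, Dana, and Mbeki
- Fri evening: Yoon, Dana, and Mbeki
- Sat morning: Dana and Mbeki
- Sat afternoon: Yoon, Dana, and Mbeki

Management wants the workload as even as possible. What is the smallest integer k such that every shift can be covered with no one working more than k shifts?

With 3 pharmacists and 12 worker-slots to fill, someone must work at least ⌈12/3⌉ = 4 shifts, so k ≥ 4.
k = 4 works: Wed evening→Yoon+Mbeki, Thu morning→Yoon+Dana, Thu afternoon→Mbeki, Thu evening→Yoon, Fri morning→Yoon, Fri afternoon→Dana+Mbeki, Fri evening→Dana, Sat morning→Dana, Sat afternoon→Mbeki.
Loads: Yoon 4, Dana 4, Mbeki 4 — all ≤ 4.

4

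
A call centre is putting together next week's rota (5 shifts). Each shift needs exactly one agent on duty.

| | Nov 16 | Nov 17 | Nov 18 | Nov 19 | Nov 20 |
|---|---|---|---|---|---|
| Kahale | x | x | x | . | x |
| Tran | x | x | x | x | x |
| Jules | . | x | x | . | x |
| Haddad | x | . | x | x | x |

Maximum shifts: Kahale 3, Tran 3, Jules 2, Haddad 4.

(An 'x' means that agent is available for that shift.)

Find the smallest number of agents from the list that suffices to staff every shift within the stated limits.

2

5 slots to fill and no one can take more than 4, so at least ⌈5/4⌉ = 2 agents are needed.
Kahale and Tran alone can cover everything: Nov 16→Kahale, Nov 17→Kahale, Nov 18→Kahale, Nov 19→Tran, Nov 20→Tran.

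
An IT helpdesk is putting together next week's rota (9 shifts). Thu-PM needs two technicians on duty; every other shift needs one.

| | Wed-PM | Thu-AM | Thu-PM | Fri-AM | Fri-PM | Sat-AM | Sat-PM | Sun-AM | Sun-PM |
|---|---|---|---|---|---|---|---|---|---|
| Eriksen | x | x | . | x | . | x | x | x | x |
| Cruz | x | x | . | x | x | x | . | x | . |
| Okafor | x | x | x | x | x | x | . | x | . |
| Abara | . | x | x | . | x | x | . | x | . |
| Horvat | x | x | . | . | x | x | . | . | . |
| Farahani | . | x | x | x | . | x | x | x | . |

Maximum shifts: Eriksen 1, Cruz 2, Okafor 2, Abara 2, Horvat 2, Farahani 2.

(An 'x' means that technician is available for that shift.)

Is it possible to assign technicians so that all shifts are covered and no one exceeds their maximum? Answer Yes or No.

Sun-PM can only be covered by Eriksen, so that assignment is forced.
One valid schedule: Wed-PM→Cruz, Thu-AM→Horvat, Thu-PM→Okafor+Abara, Fri-AM→Cruz, Fri-PM→Okafor, Sat-AM→Horvat, Sat-PM→Farahani, Sun-AM→Abara, Sun-PM→Eriksen.
Loads: Eriksen 1/1, Cruz 2/2, Okafor 2/2, Abara 2/2, Horvat 2/2, Farahani 1/2 — all within limits.

Yes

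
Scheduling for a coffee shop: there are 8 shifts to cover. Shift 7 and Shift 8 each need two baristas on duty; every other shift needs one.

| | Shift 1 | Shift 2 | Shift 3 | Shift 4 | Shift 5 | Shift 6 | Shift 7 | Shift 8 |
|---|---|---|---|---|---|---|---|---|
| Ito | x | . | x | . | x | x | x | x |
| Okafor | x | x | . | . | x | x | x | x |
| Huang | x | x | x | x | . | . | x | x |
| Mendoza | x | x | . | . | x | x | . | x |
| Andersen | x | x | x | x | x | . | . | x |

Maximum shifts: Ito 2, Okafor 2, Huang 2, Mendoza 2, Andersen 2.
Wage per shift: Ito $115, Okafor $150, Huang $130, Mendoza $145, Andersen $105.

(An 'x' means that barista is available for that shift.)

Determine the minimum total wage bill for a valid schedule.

$1290

Picking the cheapest available barista for each shift independently would cost $1105, but that ignores the shift limits.
An optimal schedule: Shift 1→Andersen, Shift 2→Okafor, Shift 3→Ito, Shift 4→Huang, Shift 5→Mendoza, Shift 6→Ito, Shift 7→Okafor+Huang, Shift 8→Mendoza+Andersen.
Total: 105 + 150 + 115 + 130 + 145 + 115 + 150 + 130 + 145 + 105 = $1290.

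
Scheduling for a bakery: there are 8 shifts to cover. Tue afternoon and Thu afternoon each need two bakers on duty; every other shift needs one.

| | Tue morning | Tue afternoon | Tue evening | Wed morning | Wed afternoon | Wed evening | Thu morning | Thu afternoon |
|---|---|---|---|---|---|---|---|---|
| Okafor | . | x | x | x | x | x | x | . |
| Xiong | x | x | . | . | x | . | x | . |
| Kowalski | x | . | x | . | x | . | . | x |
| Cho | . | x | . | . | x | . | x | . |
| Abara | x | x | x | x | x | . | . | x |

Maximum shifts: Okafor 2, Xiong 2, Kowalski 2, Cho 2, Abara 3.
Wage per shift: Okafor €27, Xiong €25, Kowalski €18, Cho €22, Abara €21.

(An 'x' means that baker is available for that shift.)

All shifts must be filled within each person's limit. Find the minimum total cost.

€220

Wed evening can only be covered by Okafor, so that assignment is forced.
Thu afternoon can only be covered by Kowalski and Abara, so that assignment is forced.
Picking the cheapest available baker for each shift independently would cost €206, but that ignores the shift limits.
An optimal schedule: Tue morning→Kowalski, Tue afternoon→Cho+Xiong, Tue evening→Abara, Wed morning→Abara, Wed afternoon→Xiong, Wed evening→Okafor, Thu morning→Cho, Thu afternoon→Kowalski+Abara.
Total: 18 + 22 + 25 + 21 + 21 + 25 + 27 + 22 + 18 + 21 = €220.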